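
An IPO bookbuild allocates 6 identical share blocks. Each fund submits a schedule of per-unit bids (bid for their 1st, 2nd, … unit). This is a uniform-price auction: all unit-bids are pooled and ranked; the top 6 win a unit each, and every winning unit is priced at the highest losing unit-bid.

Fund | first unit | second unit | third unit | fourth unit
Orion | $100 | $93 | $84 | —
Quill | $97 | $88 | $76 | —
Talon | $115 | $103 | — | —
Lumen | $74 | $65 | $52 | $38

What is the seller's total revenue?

Total revenue: $504

Pooled unit-bids ranked (top 6): 115 (Talon-1), 103 (Talon-2), 100 (Orion-1), 97 (Quill-1), 93 (Orion-2), 88 (Quill-2)
The (k+1)-th unit-bid is $84.
Allocation: Orion 2, Quill 2, Talon 2. Every unit priced at $84.
Revenue = 6 × 84 = $504.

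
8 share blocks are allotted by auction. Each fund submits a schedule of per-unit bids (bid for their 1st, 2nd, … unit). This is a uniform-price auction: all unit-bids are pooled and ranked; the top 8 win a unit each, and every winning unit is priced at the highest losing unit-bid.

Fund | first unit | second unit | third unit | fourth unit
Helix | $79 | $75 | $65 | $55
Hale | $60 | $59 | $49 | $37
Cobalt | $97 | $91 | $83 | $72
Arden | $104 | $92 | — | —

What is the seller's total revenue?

Total revenue: $520

Pooled unit-bids ranked (top 8): 104 (Arden-1), 97 (Cobalt-1), 92 (Arden-2), 91 (Cobalt-2), 83 (Cobalt-3), 79 (Helix-1), 75 (Helix-2), 72 (Cobalt-4)
The (k+1)-th unit-bid is $65.
Allocation: Arden 2, Cobalt 4, Helix 2. Every unit priced at $65.
Revenue = 8 × 65 = $520.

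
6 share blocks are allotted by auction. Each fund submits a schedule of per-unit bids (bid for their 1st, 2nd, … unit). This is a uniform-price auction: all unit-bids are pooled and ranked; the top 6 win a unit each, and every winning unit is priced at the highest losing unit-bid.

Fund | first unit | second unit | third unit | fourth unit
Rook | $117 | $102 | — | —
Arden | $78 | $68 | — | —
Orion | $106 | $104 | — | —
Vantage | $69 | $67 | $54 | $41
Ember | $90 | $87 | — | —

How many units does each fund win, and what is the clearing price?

Ember 2, Orion 2, Rook 2; clearing price $78

All unit-bids, highest first — top 6: 117 (Rook-1), 106 (Orion-1), 104 (Orion-2), 102 (Rook-2), 90 (Ember-1), 87 (Ember-2)
First bid not allocated: $78.
Allocation: Ember 2, Orion 2, Rook 2.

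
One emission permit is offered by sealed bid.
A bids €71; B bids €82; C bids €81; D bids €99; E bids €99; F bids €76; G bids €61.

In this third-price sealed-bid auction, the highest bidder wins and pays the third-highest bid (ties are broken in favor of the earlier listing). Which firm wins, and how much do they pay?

Third-price sealed-bid auction: the highest bidder wins and pays the third-highest bid.
Bids in order: 99 (D) > 99 (E) > 82 (B) > 81 (C) > 76 (F) > 71 (A) > …
D and E tie at €99; tie-break gives it to D.
D wins; payment is bid #3 in the ranking = €82.

D pays €82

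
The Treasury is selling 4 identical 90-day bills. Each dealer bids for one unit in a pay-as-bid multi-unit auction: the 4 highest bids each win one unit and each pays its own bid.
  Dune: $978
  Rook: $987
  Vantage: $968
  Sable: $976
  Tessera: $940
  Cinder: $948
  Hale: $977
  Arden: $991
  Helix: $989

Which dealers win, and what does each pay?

Sorting: 991 (Arden), 989 (Helix), 987 (Rook), 978 (Dune), 977 (Hale), 976 (Sable), …
Top 4: Arden, Helix, Rook, Dune.
Each winner pays its own bid: Arden $991, Helix $989, Rook $987, Dune $978.

Arden $991, Helix $989, Rook $987, Dune $978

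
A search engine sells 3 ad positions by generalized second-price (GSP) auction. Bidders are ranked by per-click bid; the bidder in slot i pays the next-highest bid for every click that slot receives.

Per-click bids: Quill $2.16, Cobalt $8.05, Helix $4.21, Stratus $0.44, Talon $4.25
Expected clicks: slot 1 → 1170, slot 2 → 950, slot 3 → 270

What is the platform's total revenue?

Ranked by bid: $8.05 (Cobalt) > $4.25 (Talon) > $4.21 (Helix) > $2.16 (Quill) > …
Slot 1: Cobalt pays $4.25 × 1170 = $4972.50
Slot 2: Talon pays $4.21 × 950 = $3999.50
Slot 3: Helix pays $2.16 × 270 = $583.20
Total = $9555.20

Total revenue: $9555.20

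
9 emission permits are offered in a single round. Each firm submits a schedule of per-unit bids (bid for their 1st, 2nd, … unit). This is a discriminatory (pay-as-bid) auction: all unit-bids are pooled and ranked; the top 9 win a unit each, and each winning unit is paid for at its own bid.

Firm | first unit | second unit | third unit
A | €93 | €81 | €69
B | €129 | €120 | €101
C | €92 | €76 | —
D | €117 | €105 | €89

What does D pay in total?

D pays €311

Merging the schedules and taking the best 9: 129 (B-1), 120 (B-2), 117 (D-1), 105 (D-2), 101 (B-3), 93 (A-1), 92 (C-1), 89 (D-3), 81 (A-2)
Next rejected bid: €76 (not a price — pay-as-bid).
D's winning unit-bids: 117 + 105 + 89 = €311.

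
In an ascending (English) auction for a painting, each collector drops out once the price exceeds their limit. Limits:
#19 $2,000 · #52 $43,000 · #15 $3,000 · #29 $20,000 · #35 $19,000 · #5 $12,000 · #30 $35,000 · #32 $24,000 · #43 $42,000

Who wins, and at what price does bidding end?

#52 wins at $42,000

Limits ranked: 43,000 (#52) > 42,000 (#43) > 35,000 (#30) > 24,000 (#32) > 20,000 (#29) > 19,000 (#35) > …
Once the price passes $42,000, only #52 is left; the hammer falls at #43's limit of $42,000.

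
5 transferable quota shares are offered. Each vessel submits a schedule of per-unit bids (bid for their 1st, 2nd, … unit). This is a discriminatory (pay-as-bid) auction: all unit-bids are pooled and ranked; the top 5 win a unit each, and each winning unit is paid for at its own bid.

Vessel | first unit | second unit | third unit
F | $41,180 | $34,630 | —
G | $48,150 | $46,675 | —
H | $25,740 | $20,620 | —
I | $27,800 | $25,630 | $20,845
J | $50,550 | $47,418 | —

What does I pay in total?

All unit-bids, highest first — top 5: 50,550 (J-1), 48,150 (G-1), 47,418 (J-2), 46,675 (G-2), 41,180 (F-1)
Next rejected bid: $34,630 (not a price — pay-as-bid).
I wins no units.

I pays $0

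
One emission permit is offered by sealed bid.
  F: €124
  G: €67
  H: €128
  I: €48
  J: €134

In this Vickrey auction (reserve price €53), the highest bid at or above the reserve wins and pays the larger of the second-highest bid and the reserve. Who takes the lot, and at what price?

J pays €128

Bids ranked: 134 (J) > 128 (H) > 124 (F) > 67 (G) > 48 (I)
Highest eligible bid: J at €134.
Second-highest bid €128 exceeds the reserve €53 → payment €128.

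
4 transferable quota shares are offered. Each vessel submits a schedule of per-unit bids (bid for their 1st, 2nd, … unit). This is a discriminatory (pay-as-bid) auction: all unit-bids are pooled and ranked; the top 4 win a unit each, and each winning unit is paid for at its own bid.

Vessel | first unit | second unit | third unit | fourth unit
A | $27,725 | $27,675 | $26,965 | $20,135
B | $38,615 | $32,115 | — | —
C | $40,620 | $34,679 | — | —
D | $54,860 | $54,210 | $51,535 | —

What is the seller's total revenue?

Total revenue: $201,225

Merging the schedules and taking the best 4: 54,860 (D-1), 54,210 (D-2), 51,535 (D-3), 40,620 (C-1)
Next rejected bid: $38,615 (not a price — pay-as-bid).
Each winning unit pays its own bid.
Revenue = 54,860 + 54,210 + 51,535 + 40,620 = $201,225.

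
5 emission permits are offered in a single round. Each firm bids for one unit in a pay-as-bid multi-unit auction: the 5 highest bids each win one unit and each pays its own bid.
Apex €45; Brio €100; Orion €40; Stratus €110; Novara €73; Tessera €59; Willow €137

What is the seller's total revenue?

Total revenue: €479

Bids ranked high→low: 137 (Willow), 110 (Stratus), 100 (Brio), 73 (Novara), 59 (Tessera), 45 (Apex), 40 (Orion)
Top 5: Willow, Stratus, Brio, Novara, Tessera.
Total revenue = 137 + 110 + 100 + 73 + 59 = €479.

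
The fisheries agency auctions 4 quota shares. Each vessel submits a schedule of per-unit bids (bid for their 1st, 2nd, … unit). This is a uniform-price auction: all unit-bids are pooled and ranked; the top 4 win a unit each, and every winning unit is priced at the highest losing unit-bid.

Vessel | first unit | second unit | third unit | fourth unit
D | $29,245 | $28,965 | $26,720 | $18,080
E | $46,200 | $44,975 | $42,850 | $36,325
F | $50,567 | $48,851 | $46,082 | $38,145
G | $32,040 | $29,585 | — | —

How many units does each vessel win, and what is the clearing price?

E 1, F 3; clearing price $44,975

Merging the schedules and taking the best 4: 50,567 (F-1), 48,851 (F-2), 46,200 (E-1), 46,082 (F-3)
Highest rejected unit-bid = $44,975.
Allocation: E 1, F 3.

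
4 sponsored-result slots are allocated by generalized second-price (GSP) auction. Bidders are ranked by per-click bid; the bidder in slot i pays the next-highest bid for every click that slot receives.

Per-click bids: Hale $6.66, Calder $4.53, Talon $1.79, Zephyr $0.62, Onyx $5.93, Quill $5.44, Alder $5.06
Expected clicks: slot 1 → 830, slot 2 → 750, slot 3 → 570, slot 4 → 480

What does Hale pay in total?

Hale pays $4921.90

Ranked by bid: $6.66 (Hale) > $5.93 (Onyx) > $5.44 (Quill) > $5.06 (Alder) > $4.53 (Calder) > …
Hale holds slot 1 → pays next bid $5.93 × 830 clicks = $4921.90.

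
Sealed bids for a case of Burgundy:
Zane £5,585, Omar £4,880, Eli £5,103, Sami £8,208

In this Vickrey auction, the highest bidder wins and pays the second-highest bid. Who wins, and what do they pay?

Sorting bids: 8,208 (Sami) > 5,585 (Zane) > 5,103 (Eli) > 4,880 (Omar)
Second-price: Sami pays Zane's bid of £5,585.

Sami pays £5,585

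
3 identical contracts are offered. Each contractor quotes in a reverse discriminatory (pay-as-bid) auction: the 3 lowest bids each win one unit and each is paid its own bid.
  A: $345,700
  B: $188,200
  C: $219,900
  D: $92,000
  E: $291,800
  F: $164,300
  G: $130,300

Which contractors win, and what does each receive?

D $92,000, G $130,300, F $164,300

Bids ranked low→high: 92,000 (D), 130,300 (G), 164,300 (F), 188,200 (B), 219,900 (C), …
Lowest 3: D, G, F.
Each winner is paid its own bid: D $92,000, G $130,300, F $164,300.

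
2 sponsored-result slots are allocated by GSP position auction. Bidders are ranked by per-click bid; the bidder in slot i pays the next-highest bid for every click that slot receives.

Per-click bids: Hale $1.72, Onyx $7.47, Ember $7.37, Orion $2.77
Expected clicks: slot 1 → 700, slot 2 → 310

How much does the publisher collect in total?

Total revenue: $6017.70

Sorting advertisers: $7.47 (Onyx) > $7.37 (Ember) > $2.77 (Orion) > …
Slot 1: Onyx pays $7.37 × 700 = $5159.00
Slot 2: Ember pays $2.77 × 310 = $858.70
Total = $6017.70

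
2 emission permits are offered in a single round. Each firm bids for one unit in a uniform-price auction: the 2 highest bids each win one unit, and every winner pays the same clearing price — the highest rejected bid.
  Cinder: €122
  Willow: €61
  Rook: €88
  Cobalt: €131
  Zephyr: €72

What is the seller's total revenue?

Total revenue: €176

Bids ranked high→low: 131 (Cobalt), 122 (Cinder), 88 (Rook), 72 (Zephyr), …
Top 2: Cobalt, Cinder.
Highest unsuccessful bid: €88 → clearing price.
Total revenue = 2 × €88 = €176.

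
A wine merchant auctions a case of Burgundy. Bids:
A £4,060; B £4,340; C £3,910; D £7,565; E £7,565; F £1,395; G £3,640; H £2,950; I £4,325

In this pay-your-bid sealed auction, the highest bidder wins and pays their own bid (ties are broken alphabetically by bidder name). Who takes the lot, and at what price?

D pays £7,565

Bids ranked: 7,565 (D) > 7,565 (E) > 4,340 (B) > 4,325 (I) > 4,060 (A) > 3,910 (C) > …
D and E tie at £7,565; tie-break gives it to D.
D is highest → pays own bid, £7,565.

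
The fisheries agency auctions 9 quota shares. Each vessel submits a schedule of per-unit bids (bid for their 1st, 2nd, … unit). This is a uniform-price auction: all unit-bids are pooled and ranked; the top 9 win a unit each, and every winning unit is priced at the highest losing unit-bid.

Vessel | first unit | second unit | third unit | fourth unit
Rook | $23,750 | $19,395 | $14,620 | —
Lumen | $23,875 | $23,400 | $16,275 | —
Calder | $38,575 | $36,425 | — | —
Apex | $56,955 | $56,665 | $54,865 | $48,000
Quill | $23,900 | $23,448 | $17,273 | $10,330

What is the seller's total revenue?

Total revenue: $211,032

Merging the schedules and taking the best 9: 56,955 (Apex-1), 56,665 (Apex-2), 54,865 (Apex-3), 48,000 (Apex-4), 38,575 (Calder-1), 36,425 (Calder-2), 23,900 (Quill-1), 23,875 (Lumen-1), 23,750 (Rook-1)
Highest rejected unit-bid = $23,448.
Allocation: Apex 4, Calder 2, Lumen 1, Quill 1, Rook 1. Every unit priced at $23,448.
Revenue = 9 × 23,448 = $211,032.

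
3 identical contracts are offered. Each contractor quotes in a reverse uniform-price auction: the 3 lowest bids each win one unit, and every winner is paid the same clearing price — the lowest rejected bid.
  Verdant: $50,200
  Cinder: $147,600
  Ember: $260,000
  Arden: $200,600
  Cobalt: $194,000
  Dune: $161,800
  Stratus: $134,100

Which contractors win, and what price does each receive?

Ordering the bids: 50,200 (Verdant), 134,100 (Stratus), 147,600 (Cinder), 161,800 (Dune), 194,000 (Cobalt), …
Lowest 3: Verdant, Stratus, Cinder.
First losing bid is Dune's $161,800, which sets the uniform price.

Verdant, Stratus, Cinder; each is paid $161,800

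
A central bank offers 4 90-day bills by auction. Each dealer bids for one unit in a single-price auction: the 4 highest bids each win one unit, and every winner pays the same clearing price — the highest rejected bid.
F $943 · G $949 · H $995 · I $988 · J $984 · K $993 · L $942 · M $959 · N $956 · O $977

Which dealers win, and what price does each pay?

H, K, I, J; each pays $977

Ordering the bids: 995 (H), 993 (K), 988 (I), 984 (J), 977 (O), 959 (M), …
The 4 highest are H, K, I, J.
Clearing price = highest rejected bid = $977.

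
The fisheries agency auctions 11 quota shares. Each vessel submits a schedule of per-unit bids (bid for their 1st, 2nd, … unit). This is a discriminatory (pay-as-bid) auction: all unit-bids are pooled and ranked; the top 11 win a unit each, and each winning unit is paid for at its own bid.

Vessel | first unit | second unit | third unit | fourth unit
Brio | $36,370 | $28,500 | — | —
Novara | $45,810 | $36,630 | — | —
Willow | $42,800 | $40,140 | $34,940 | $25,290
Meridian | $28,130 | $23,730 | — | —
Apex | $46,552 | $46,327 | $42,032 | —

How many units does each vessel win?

Apex 3, Brio 2, Meridian 1, Novara 2, Willow 3

All unit-bids, highest first — top 11: 46,552 (Apex-1), 46,327 (Apex-2), 45,810 (Novara-1), 42,800 (Willow-1), 42,032 (Apex-3), 40,140 (Willow-2), 36,630 (Novara-2), 36,370 (Brio-1), 34,940 (Willow-3), 28,500 (Brio-2), 28,130 (Meridian-1)
Next rejected bid: $25,290 (not a price — pay-as-bid).
Allocation: Apex 3, Brio 2, Meridian 1, Novara 2, Willow 3.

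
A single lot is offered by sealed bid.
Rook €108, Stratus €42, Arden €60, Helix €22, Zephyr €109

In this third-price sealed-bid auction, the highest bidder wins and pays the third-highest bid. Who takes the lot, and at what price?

Zephyr pays €60

Sorting bids: 109 (Zephyr) > 108 (Rook) > 60 (Arden) > 42 (Stratus) > 22 (Helix)
Zephyr wins; payment is bid #3 in the ranking = €60.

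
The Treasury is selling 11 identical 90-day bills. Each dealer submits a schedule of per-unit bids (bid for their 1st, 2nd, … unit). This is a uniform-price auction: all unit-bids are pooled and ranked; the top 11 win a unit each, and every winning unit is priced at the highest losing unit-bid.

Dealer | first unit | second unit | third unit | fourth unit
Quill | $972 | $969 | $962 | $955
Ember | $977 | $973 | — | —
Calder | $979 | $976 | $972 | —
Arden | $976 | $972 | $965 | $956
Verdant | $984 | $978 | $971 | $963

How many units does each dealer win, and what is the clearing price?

Arden 2, Calder 3, Ember 2, Quill 1, Verdant 3; clearing price $969

All unit-bids, highest first — top 11: 984 (Verdant-1), 979 (Calder-1), 978 (Verdant-2), 977 (Ember-1), 976 (Calder-2), 976 (Arden-1), 973 (Ember-2), 972 (Quill-1), 972 (Calder-3), 972 (Arden-2), 971 (Verdant-3)
First bid not allocated: $969.
Allocation: Arden 2, Calder 3, Ember 2, Quill 1, Verdant 3.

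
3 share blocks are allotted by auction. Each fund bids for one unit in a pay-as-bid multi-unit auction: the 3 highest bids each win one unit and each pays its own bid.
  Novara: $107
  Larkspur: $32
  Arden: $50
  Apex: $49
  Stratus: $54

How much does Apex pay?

Bids ranked high→low: 107 (Novara), 54 (Stratus), 50 (Arden), 49 (Apex), 32 (Larkspur)
The 3 highest are Novara, Stratus, Arden.
Apex does not win → $0.

Apex pays $0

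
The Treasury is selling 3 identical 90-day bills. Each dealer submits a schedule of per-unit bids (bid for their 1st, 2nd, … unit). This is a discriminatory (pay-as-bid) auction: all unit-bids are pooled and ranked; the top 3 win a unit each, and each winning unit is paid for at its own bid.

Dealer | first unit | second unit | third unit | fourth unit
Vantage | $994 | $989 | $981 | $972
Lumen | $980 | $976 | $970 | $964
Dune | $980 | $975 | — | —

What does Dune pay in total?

Pooled unit-bids ranked (top 3): 994 (Vantage-1), 989 (Vantage-2), 981 (Vantage-3)
Next rejected bid: $980 (not a price — pay-as-bid).
Dune wins no units.

Dune pays $0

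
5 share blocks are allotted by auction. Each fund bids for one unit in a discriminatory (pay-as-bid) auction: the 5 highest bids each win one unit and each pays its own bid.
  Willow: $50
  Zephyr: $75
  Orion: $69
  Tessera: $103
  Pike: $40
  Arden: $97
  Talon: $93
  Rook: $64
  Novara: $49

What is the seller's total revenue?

Total revenue: $437

Bids ranked high→low: 103 (Tessera), 97 (Arden), 93 (Talon), 75 (Zephyr), 69 (Orion), 64 (Rook), 50 (Willow), …
Top 5: Tessera, Arden, Talon, Zephyr, Orion.
Total revenue = 103 + 97 + 93 + 75 + 69 = $437.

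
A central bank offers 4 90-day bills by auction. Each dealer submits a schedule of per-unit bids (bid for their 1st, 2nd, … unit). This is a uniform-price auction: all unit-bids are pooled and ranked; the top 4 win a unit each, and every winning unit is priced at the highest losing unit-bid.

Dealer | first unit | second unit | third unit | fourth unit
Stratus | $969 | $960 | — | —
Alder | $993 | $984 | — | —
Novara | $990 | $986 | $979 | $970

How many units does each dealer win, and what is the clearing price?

Alder 2, Novara 2; clearing price $979

Merging the schedules and taking the best 4: 993 (Alder-1), 990 (Novara-1), 986 (Novara-2), 984 (Alder-2)
The (k+1)-th unit-bid is $979.
Allocation: Alder 2, Novara 2.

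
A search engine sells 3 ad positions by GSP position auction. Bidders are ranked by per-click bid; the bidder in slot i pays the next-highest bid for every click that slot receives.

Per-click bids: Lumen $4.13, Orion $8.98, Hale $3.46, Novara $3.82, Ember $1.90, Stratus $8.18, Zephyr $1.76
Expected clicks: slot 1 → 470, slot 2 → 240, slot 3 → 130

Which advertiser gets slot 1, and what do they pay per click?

Orion; $8.18 per click

Sorting advertisers: $8.98 (Orion) > $8.18 (Stratus) > $4.13 (Lumen) > $3.82 (Novara) > …
Slot 1 goes to the first-ranked bidder, Orion, who pays the next bid down: $8.18/click.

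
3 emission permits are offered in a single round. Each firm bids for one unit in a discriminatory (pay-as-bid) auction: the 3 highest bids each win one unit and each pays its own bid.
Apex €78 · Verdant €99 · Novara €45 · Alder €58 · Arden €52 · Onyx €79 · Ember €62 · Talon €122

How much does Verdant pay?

Verdant pays €99

Sorting: 122 (Talon), 99 (Verdant), 79 (Onyx), 78 (Apex), 62 (Ember), …
Top 3: Talon, Verdant, Onyx.
Verdant wins → own bid €99.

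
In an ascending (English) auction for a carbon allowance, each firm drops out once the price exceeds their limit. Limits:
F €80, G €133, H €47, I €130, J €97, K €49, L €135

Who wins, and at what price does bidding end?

L wins at €133

Sorting limits: 135 (L) > 133 (G) > 130 (I) > 97 (J) > 80 (F) > 49 (K) > …
Once the price passes €133, only L is left; the hammer falls at G's limit of €133.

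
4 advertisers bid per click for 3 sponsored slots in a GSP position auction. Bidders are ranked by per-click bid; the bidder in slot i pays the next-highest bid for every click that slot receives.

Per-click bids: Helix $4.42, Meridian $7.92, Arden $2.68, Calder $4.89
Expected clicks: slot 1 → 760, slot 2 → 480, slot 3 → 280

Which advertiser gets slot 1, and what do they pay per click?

Per-click bids in order: $7.92 (Meridian) > $4.89 (Calder) > $4.42 (Helix) > $2.68 (Arden)
Slot 1 goes to the first-ranked bidder, Meridian, who pays the next bid down: $4.89/click.

Meridian; $4.89 per click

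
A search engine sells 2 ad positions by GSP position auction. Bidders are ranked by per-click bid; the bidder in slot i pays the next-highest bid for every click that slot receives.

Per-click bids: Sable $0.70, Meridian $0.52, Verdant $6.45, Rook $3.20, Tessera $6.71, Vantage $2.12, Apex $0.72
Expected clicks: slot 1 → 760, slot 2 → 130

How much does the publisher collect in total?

Per-click bids in order: $6.71 (Tessera) > $6.45 (Verdant) > $3.20 (Rook) > …
Slot 1: Tessera pays $6.45 × 760 = $4902.00
Slot 2: Verdant pays $3.20 × 130 = $416.00
Total = $5318.00

Total revenue: $5318.00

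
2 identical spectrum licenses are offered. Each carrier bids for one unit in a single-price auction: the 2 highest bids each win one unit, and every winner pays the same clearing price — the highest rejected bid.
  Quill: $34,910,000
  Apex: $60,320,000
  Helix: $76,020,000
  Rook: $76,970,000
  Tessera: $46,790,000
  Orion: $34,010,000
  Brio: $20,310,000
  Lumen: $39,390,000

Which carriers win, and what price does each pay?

Rook, Helix; each pays $60,320,000

Bids ranked high→low: 76,970,000 (Rook), 76,020,000 (Helix), 60,320,000 (Apex), 46,790,000 (Tessera), …
The 2 highest are Rook, Helix.
Clearing price = highest rejected bid = $60,320,000.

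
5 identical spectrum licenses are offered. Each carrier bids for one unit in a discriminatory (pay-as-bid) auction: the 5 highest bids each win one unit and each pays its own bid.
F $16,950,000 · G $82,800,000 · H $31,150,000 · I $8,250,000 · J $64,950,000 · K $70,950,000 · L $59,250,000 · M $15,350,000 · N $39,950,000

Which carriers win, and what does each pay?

Ordering the bids: 82,800,000 (G), 70,950,000 (K), 64,950,000 (J), 59,250,000 (L), 39,950,000 (N), 31,150,000 (H), 16,950,000 (F), …
Winners (5 units): G, K, J, L, N.
Each winner pays its own bid: G $82,800,000, K $70,950,000, J $64,950,000, L $59,250,000, N $39,950,000.

G $82,800,000, K $70,950,000, J $64,950,000, L $59,250,000, N $39,950,000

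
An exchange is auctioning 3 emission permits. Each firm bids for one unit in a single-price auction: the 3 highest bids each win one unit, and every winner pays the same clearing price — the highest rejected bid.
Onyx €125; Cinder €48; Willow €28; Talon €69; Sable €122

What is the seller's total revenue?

Sorting: 125 (Onyx), 122 (Sable), 69 (Talon), 48 (Cinder), 28 (Willow)
The 3 highest are Onyx, Sable, Talon.
Highest unsuccessful bid: €48 → clearing price.
Total revenue = 3 × €48 = €144.

Total revenue: €144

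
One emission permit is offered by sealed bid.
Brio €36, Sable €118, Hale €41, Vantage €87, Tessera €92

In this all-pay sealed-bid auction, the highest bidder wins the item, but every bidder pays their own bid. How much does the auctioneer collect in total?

Total revenue: €374

All-pay sealed-bid auction: the highest bidder wins the item, but every bidder pays their own bid.
Bids ranked: 118 (Sable) > 92 (Tessera) > 87 (Vantage) > 41 (Hale) > 36 (Brio)
Sable wins with the top bid; all bids are sunk regardless.
Every bidder forfeits their bid regardless of winning.
Revenue = 36 + 118 + 41 + 87 + 92 = €374.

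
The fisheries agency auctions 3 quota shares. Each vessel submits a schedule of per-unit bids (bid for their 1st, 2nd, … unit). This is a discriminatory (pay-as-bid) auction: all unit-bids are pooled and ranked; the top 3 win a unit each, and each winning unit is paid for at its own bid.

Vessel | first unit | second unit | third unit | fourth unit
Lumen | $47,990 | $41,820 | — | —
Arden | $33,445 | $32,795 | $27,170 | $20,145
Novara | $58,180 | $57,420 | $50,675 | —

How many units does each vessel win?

Pooled unit-bids ranked (top 3): 58,180 (Novara-1), 57,420 (Novara-2), 50,675 (Novara-3)
Next rejected bid: $47,990 (not a price — pay-as-bid).
Allocation: Novara 3.

Novara 3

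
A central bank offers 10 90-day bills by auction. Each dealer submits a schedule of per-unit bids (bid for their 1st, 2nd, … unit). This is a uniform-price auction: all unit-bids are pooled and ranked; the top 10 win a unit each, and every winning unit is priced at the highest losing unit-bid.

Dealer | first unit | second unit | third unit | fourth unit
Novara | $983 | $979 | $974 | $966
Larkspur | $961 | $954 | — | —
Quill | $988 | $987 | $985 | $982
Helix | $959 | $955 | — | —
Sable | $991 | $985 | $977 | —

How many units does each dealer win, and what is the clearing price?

Novara 3, Quill 4, Sable 3; clearing price $966

Merging the schedules and taking the best 10: 991 (Sable-1), 988 (Quill-1), 987 (Quill-2), 985 (Quill-3), 985 (Sable-2), 983 (Novara-1), 982 (Quill-4), 979 (Novara-2), 977 (Sable-3), 974 (Novara-3)
Highest rejected unit-bid = $966.
Allocation: Novara 3, Quill 4, Sable 3.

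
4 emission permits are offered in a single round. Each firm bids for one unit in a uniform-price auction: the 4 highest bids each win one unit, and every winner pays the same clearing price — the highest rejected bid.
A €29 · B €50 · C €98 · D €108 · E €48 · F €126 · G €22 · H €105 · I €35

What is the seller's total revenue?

Total revenue: €200

Ordering the bids: 126 (F), 108 (D), 105 (H), 98 (C), 50 (B), 48 (E), …
Winners (4 units): F, D, H, C.
First losing bid is B's €50, which sets the uniform price.
Total revenue = 4 × €50 = €200.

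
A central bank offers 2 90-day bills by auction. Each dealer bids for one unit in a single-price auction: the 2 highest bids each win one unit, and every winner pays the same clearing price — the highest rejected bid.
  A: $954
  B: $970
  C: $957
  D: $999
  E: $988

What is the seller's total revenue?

Sorting: 999 (D), 988 (E), 970 (B), 957 (C), …
Winners (2 units): D, E.
Highest unsuccessful bid: $970 → clearing price.
Total revenue = 2 × $970 = $1,940.

Total revenue: $1,940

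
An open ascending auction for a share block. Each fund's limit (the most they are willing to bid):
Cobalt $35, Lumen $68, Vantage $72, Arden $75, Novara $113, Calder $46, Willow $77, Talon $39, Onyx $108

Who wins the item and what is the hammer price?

Novara wins at $108

Ascending (English) auction: the price rises until one bidder remains; the winner pays the price at which the last rival dropped out.
Limits in order: 113 (Novara) > 108 (Onyx) > 77 (Willow) > 75 (Arden) > 72 (Vantage) > 68 (Lumen) > …
Once the price passes $108, only Novara is left; the hammer falls at Onyx's limit of $108.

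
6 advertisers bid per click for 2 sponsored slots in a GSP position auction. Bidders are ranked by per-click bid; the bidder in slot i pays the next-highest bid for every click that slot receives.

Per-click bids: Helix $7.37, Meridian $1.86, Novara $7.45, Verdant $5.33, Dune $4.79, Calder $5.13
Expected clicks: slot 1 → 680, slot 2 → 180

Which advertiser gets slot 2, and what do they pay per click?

Per-click bids in order: $7.45 (Novara) > $7.37 (Helix) > $5.33 (Verdant) > …
Slot 2 goes to the second-ranked bidder, Helix, who pays the next bid down: $5.33/click.

Helix; $5.33 per click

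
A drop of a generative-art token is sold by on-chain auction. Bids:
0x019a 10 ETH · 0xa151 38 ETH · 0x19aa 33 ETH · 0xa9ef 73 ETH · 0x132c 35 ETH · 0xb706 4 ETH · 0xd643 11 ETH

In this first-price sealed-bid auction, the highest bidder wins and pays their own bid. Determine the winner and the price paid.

Bids ranked: 73 (0xa9ef) > 38 (0xa151) > 35 (0x132c) > 33 (0x19aa) > 11 (0xd643) > 10 (0x019a) > …
0xa9ef is highest → pays own bid, 73 ETH.

0xa9ef pays 73 ETH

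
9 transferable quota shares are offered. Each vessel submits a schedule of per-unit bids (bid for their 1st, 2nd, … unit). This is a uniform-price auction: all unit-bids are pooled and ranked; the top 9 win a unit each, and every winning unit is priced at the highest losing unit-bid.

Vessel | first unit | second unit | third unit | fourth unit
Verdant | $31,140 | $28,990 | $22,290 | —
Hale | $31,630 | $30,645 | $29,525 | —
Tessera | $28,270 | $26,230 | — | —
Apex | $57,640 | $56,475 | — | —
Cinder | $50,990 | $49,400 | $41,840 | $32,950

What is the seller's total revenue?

Merging the schedules and taking the best 9: 57,640 (Apex-1), 56,475 (Apex-2), 50,990 (Cinder-1), 49,400 (Cinder-2), 41,840 (Cinder-3), 32,950 (Cinder-4), 31,630 (Hale-1), 31,140 (Verdant-1), 30,645 (Hale-2)
First bid not allocated: $29,525.
Allocation: Apex 2, Cinder 4, Hale 2, Verdant 1. Every unit priced at $29,525.
Revenue = 9 × 29,525 = $265,725.

Total revenue: $265,725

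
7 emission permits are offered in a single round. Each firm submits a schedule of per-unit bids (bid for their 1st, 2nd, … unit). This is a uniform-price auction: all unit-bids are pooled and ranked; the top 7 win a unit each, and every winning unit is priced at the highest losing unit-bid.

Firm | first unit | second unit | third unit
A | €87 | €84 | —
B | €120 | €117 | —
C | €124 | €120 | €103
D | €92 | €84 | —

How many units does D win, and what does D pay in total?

Merging the schedules and taking the best 7: 124 (C-1), 120 (B-1), 120 (C-2), 117 (B-2), 103 (C-3), 92 (D-1), 87 (A-1)
First bid not allocated: €84.
D wins 1 unit(s) at €84 each.

D: 1 unit, pays €84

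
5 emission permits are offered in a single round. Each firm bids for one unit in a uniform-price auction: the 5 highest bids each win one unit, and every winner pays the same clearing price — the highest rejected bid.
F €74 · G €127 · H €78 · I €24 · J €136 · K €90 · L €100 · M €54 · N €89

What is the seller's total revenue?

Total revenue: €390

Sorting: 136 (J), 127 (G), 100 (L), 90 (K), 89 (N), 78 (H), 74 (F), …
Top 5: J, G, L, K, N.
Clearing price = highest rejected bid = €78.
Total revenue = 5 × €78 = €390.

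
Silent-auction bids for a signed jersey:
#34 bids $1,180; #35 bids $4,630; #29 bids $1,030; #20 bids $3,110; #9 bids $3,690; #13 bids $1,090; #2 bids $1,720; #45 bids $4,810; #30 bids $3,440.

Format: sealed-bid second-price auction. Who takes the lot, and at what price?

#45 pays $4,630

Sealed-bid second-price auction: the highest bidder wins and pays the second-highest bid.
Bids ranked: 4,810 (#45) > 4,630 (#35) > 3,690 (#9) > 3,440 (#30) > 3,110 (#20) > 1,720 (#2) > …
#45 wins with the highest bid; price is set by the runner-up at $4,630.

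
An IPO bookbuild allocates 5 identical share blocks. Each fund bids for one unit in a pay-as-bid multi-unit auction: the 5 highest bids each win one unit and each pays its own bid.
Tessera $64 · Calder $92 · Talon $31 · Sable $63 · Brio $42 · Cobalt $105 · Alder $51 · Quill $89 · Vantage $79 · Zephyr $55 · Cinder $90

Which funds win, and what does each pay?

Cobalt $105, Calder $92, Cinder $90, Quill $89, Vantage $79

Ordering the bids: 105 (Cobalt), 92 (Calder), 90 (Cinder), 89 (Quill), 79 (Vantage), 64 (Tessera), 63 (Sable), …
Top 5: Cobalt, Calder, Cinder, Quill, Vantage.
Each winner pays its own bid: Cobalt $105, Calder $92, Cinder $90, Quill $89, Vantage $79.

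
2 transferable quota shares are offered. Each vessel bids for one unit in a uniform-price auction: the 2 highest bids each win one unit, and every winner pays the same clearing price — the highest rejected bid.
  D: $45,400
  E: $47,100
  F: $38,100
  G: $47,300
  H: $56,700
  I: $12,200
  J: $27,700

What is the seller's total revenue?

Total revenue: $94,200

Ordering the bids: 56,700 (H), 47,300 (G), 47,100 (E), 45,400 (D), …
Winners (2 units): H, G.
Highest unsuccessful bid: $47,100 → clearing price.
Total revenue = 2 × $47,100 = $94,200.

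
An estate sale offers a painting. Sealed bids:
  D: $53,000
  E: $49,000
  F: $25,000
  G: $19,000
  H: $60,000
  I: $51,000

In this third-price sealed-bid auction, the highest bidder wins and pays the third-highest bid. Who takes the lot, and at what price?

Rule: the highest bidder wins and pays the third-highest bid.
Bids ranked: 60,000 (H) > 53,000 (D) > 51,000 (I) > 49,000 (E) > 25,000 (F) > 19,000 (G)
H is highest; pays the third-highest bid, $51,000.

H pays $51,000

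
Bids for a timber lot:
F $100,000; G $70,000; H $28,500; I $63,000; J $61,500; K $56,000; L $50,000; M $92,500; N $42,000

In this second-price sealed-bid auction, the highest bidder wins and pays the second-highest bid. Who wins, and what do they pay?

Rule: the highest bidder wins and pays the second-highest bid.
Bids ranked: 100,000 (F) > 92,500 (M) > 70,000 (G) > 63,000 (I) > 61,500 (J) > 56,000 (K) > …
F wins with the highest bid; price is set by the runner-up at $92,500.

F pays $92,500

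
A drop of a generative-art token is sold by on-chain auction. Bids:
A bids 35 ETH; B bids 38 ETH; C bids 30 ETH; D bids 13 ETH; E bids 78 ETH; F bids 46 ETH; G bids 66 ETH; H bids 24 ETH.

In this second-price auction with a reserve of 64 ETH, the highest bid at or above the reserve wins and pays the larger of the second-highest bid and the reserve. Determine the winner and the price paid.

Sorting bids: 78 (E) > 66 (G) > 46 (F) > 38 (B) > 35 (A) > 30 (C) > …
Highest eligible bid: E at 78 ETH.
max(second-highest 66 ETH, reserve 64 ETH) = 66 ETH; the reserve does not bind.

E pays 66 ETH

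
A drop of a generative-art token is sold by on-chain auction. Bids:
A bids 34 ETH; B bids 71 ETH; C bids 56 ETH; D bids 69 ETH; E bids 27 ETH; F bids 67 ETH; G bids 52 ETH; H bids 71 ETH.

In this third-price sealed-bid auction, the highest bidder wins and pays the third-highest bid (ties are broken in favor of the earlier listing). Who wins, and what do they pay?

Sorting bids: 71 (B) > 71 (H) > 69 (D) > 67 (F) > 56 (C) > 52 (G) > …
B and H tie at 71 ETH; tie-break gives it to B.
B wins; payment is bid #3 in the ranking = 69 ETH.

B pays 69 ETH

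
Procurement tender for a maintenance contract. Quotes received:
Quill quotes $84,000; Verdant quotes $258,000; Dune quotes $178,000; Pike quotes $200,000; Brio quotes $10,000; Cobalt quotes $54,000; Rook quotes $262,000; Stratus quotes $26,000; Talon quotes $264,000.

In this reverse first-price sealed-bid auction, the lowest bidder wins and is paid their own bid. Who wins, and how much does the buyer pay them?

Sorting bids: 10,000 (Brio) < 26,000 (Stratus) < 54,000 (Cobalt) < 84,000 (Quill) < 178,000 (Dune) < 200,000 (Pike) < …
Brio has the lowest bid and is paid exactly that: $10,000.

Brio is paid $10,000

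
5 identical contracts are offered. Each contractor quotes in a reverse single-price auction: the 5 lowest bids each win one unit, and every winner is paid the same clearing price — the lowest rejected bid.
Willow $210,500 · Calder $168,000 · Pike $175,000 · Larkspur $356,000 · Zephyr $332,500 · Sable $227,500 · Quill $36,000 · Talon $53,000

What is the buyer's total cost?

Sorting: 36,000 (Quill), 53,000 (Talon), 168,000 (Calder), 175,000 (Pike), 210,500 (Willow), 227,500 (Sable), 332,500 (Zephyr), …
The 5 lowest are Quill, Talon, Calder, Pike, Willow.
First losing bid is Sable's $227,500, which sets the uniform price.
Total cost = 5 × $227,500 = $1,137,500.

Total cost: $1,137,500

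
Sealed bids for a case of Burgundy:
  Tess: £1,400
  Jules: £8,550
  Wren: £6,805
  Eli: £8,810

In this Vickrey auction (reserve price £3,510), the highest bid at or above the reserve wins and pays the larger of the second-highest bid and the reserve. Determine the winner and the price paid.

Bids in order: 8,810 (Eli) > 8,550 (Jules) > 6,805 (Wren) > 1,400 (Tess)
Eli has the top bid at or above the reserve (£8,810).
max(second-highest £8,550, reserve £3,510) = £8,550; the reserve does not bind.

Eli pays £8,550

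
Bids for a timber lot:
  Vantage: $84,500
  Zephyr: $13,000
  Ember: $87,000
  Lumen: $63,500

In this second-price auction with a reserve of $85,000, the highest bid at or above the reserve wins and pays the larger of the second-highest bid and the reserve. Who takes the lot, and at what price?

Sorting bids: 87,000 (Ember) > 84,500 (Vantage) > 63,500 (Lumen) > 13,000 (Zephyr)
Highest eligible bid: Ember at $87,000.
Second-highest bid $84,500 is below the reserve $85,000, so the reserve binds → payment $85,000.

Ember pays $85,000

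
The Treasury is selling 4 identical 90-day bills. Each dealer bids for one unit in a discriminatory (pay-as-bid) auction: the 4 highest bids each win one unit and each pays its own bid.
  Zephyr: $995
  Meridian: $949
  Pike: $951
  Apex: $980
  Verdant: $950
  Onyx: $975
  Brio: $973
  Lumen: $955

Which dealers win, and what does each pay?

Sorting: 995 (Zephyr), 980 (Apex), 975 (Onyx), 973 (Brio), 955 (Lumen), 951 (Pike), …
Top 4: Zephyr, Apex, Onyx, Brio.
Each winner pays its own bid: Zephyr $995, Apex $980, Onyx $975, Brio $973.

Zephyr $995, Apex $980, Onyx $975, Brio $973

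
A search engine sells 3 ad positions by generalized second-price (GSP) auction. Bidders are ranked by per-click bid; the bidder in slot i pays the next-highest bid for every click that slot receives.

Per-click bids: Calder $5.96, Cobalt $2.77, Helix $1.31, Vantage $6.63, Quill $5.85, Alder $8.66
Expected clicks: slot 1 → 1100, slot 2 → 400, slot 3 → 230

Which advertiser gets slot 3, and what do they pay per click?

Ranked by bid: $8.66 (Alder) > $6.63 (Vantage) > $5.96 (Calder) > $5.85 (Quill) > …
Slot 3 goes to the third-ranked bidder, Calder, who pays the next bid down: $5.85/click.

Calder; $5.85 per click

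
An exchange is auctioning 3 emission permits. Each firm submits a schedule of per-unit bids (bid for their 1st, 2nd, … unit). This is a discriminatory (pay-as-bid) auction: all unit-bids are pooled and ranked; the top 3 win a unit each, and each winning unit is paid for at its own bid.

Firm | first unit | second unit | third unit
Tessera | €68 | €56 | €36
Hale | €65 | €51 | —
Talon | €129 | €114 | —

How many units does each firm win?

Merging the schedules and taking the best 3: 129 (Talon-1), 114 (Talon-2), 68 (Tessera-1)
Next rejected bid: €65 (not a price — pay-as-bid).
Allocation: Talon 2, Tessera 1.

Talon 2, Tessera 1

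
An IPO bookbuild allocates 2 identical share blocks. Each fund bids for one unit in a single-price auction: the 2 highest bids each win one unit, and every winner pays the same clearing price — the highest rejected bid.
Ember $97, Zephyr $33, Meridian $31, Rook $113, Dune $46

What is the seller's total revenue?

Total revenue: $92

Bids ranked high→low: 113 (Rook), 97 (Ember), 46 (Dune), 33 (Zephyr), …
Top 2: Rook, Ember.
Clearing price = highest rejected bid = $46.
Total revenue = 2 × $46 = $92.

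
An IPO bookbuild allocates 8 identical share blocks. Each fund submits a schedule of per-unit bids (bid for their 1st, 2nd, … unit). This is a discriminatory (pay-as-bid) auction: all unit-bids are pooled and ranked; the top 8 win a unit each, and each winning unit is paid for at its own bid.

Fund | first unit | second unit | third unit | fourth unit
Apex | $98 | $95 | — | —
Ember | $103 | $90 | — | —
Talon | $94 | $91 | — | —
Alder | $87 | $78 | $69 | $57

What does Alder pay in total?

Alder pays $165

Merging the schedules and taking the best 8: 103 (Ember-1), 98 (Apex-1), 95 (Apex-2), 94 (Talon-1), 91 (Talon-2), 90 (Ember-2), 87 (Alder-1), 78 (Alder-2)
Next rejected bid: $69 (not a price — pay-as-bid).
Alder's winning unit-bids: 87 + 78 = $165.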